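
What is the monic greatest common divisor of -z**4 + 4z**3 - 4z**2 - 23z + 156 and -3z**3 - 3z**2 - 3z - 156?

Apply the Euclidean algorithm:
  -z**4 + 4z**3 - 4z**2 - 23z + 156 = ((1/3)z - 5/3)(-3z**3 - 3z**2 - 3z - 156) + (-8z**2 + 24z - 104)
  -3z**3 - 3z**2 - 3z - 156 = ((3/8)z + 3/2)(-8z**2 + 24z - 104) + (0)
Last nonzero remainder: -8z**2 + 24z - 104. Dividing through by -8 gives the monic gcd z**2 - 3z + 13.

z**2 - 3z + 13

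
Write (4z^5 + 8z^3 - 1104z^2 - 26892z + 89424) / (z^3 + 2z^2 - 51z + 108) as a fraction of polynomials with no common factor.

Euclidean algorithm in ℚ[z]:
  4z^5 + 8z^3 - 1104z^2 - 26892z + 89424 = (4z^2 - 8z + 228)(z^3 + 2z^2 - 51z + 108) + (-2400z^2 - 14400z + 64800)
  z^3 + 2z^2 - 51z + 108 = (-(1/2400)z + 1/600)(-2400z^2 - 14400z + 64800) + (0)
Last nonzero remainder: -2400z^2 - 14400z + 64800. Dividing through by -2400 gives the monic gcd z^2 + 6z - 27.
Cancel z^2 + 6z - 27 from numerator and denominator to get the reduced form.

(4z^3 - 24z^2 + 260z - 3312)/(z - 4)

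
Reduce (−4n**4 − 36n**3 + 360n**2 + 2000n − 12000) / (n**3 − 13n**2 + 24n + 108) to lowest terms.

Euclidean algorithm in ℚ[n]:
  −4n**4 − 36n**3 + 360n**2 + 2000n − 12000 = (−4n − 88)(n**3 − 13n**2 + 24n + 108) + (−688n**2 + 4544n − 2496)
  n**3 − 13n**2 + 24n + 108 = (−(1/688)n + 275/29584)(−688n**2 + 4544n − 2496) + (−(40432/1849)n + 242592/1849)
  −688n**2 + 4544n − 2496 = ((79507/2527)n − 48074/2527)(−(40432/1849)n + 242592/1849) + (0)
Last nonzero remainder: −(40432/1849)n + 242592/1849. Dividing through by −40432/1849 gives the monic gcd n − 6.
Cancel n − 6 from numerator and denominator to get the reduced form.

(−4n**3 − 60n**2 + 2000)/(n**2 − 7n − 18)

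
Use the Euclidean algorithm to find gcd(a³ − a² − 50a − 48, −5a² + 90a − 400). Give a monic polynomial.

Euclidean algorithm in ℚ[a]:
  a³ − a² − 50a − 48 = (−(1/5)a − 17/5)(−5a² + 90a − 400) + (176a − 1408)
  −5a² + 90a − 400 = (−(5/176)a + 25/88)(176a − 1408) + (0)
Last nonzero remainder: 176a − 1408. Dividing through by 176 gives the monic gcd a − 8.

a − 8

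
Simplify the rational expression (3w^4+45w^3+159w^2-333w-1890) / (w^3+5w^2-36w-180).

Euclidean algorithm in ℚ[w]:
  3w^4+45w^3+159w^2-333w-1890 = (3w+30)(w^3+5w^2-36w-180) + (117w^2+1287w+3510)
  w^3+5w^2-36w-180 = ((1/117)w-2/39)(117w^2+1287w+3510) + (0)
Last nonzero remainder: 117w^2+1287w+3510. Dividing through by 117 gives the monic gcd w^2+11w+30.
Cancel w^2+11w+30 from numerator and denominator to get the reduced form.

(3w^2+12w-63)/(w-6)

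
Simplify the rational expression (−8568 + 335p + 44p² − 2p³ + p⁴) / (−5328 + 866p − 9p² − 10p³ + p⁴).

(119 − 3p + p²)/(74 − 11p + p²)

By polynomial division,
  p⁴ − 2p³ + 44p² + 335p − 8568 = (p⁴ − 10p³ − 9p² + 866p − 5328) + (8p³ + 53p² − 531p − 3240)
  p⁴ − 10p³ − 9p² + 866p − 5328 = ((1/8)p − 133/64)(8p³ + 53p² − 531p − 3240) + ((10721/64)p² + (10721/64)p − 96489/8)
  8p³ + 53p² − 531p − 3240 = ((512/10721)p + 2880/10721)((10721/64)p² + (10721/64)p − 96489/8) + (0)
Last nonzero remainder: (10721/64)p² + (10721/64)p − 96489/8. Dividing through by 10721/64 gives the monic gcd p² + p − 72.
Cancel p² + p − 72 from numerator and denominator to get the reduced form.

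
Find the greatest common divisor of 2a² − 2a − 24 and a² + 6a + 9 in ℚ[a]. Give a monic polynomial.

Repeated division with remainder:
  2a² − 2a − 24 = (2)(a² + 6a + 9) + (−14a − 42)
  a² + 6a + 9 = (−(1/14)a − 3/14)(−14a − 42) + (0)
Last nonzero remainder: −14a − 42. Dividing through by −14 gives the monic gcd a + 3.

a + 3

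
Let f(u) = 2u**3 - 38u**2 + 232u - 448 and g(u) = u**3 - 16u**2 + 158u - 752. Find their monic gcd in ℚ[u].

Repeated division with remainder:
  2u**3 - 38u**2 + 232u - 448 = (2)(u**3 - 16u**2 + 158u - 752) + (-6u**2 - 84u + 1056)
  u**3 - 16u**2 + 158u - 752 = (-(1/6)u + 5)(-6u**2 - 84u + 1056) + (754u - 6032)
  -6u**2 - 84u + 1056 = (-(3/377)u - 66/377)(754u - 6032) + (0)
Last nonzero remainder: 754u - 6032. Dividing through by 754 gives the monic gcd u - 8.

u - 8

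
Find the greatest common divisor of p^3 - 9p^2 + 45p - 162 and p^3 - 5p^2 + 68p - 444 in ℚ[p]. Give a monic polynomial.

Repeated division with remainder:
  p^3 - 9p^2 + 45p - 162 = (p^3 - 5p^2 + 68p - 444) + (-4p^2 - 23p + 282)
  p^3 - 5p^2 + 68p - 444 = (-(1/4)p + 43/16)(-4p^2 - 23p + 282) + ((3205/16)p - 9615/8)
  -4p^2 - 23p + 282 = (-(64/3205)p - 752/3205)((3205/16)p - 9615/8) + (0)
Last nonzero remainder: (3205/16)p - 9615/8. Dividing through by 3205/16 gives the monic gcd p - 6.

p - 6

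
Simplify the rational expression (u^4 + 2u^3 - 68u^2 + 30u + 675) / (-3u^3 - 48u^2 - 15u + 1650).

(-u^3 - 7u^2 + 33u + 135)/(3u^2 + 63u + 330)

Euclidean algorithm in ℚ[u]:
  u^4 + 2u^3 - 68u^2 + 30u + 675 = (-(1/3)u + 14/3)(-3u^3 - 48u^2 - 15u + 1650) + (151u^2 + 650u - 7025)
  -3u^3 - 48u^2 - 15u + 1650 = (-(3/151)u - 5298/22801)(151u^2 + 650u - 7025) + (-(80640/22801)u + 403200/22801)
  151u^2 + 650u - 7025 = (-(3442951/80640)u - 6407081/16128)(-(80640/22801)u + 403200/22801) + (0)
Last nonzero remainder: -(80640/22801)u + 403200/22801. Dividing through by -80640/22801 gives the monic gcd u - 5.
Cancel u - 5 from numerator and denominator to get the reduced form.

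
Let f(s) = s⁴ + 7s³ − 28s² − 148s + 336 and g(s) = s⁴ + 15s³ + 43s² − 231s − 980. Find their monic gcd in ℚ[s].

s² + 3s − 28

By polynomial division,
  s⁴ + 7s³ − 28s² − 148s + 336 = (s⁴ + 15s³ + 43s² − 231s − 980) + (−8s³ − 71s² + 83s + 1316)
  s⁴ + 15s³ + 43s² − 231s − 980 = (−(1/8)s − 49/64)(−8s³ − 71s² + 83s + 1316) + (−(63/64)s² − (189/64)s + 441/16)
  −8s³ − 71s² + 83s + 1316 = ((512/63)s + 3008/63)(−(63/64)s² − (189/64)s + 441/16) + (0)
Last nonzero remainder: −(63/64)s² − (189/64)s + 441/16. Dividing through by −63/64 gives the monic gcd s² + 3s − 28.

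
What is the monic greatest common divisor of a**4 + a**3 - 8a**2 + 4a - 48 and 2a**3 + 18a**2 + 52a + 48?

Euclidean algorithm in ℚ[a]:
  a**4 + a**3 - 8a**2 + 4a - 48 = ((1/2)a - 4)(2a**3 + 18a**2 + 52a + 48) + (38a**2 + 188a + 144)
  2a**3 + 18a**2 + 52a + 48 = ((1/19)a + 77/361)(38a**2 + 188a + 144) + ((1560/361)a + 6240/361)
  38a**2 + 188a + 144 = ((6859/780)a + 1083/130)((1560/361)a + 6240/361) + (0)
Last nonzero remainder: (1560/361)a + 6240/361. Dividing through by 1560/361 gives the monic gcd a + 4.

a + 4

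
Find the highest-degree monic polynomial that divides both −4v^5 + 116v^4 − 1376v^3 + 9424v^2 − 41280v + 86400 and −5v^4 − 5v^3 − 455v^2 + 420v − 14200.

v^2 − 4v + 40

Apply the Euclidean algorithm:
  −4v^5 + 116v^4 − 1376v^3 + 9424v^2 − 41280v + 86400 = ((4/5)v − 24)(−5v^4 − 5v^3 − 455v^2 + 420v − 14200) + (−1132v^3 − 1832v^2 − 19840v − 254400)
  −5v^4 − 5v^3 − 455v^2 + 420v − 14200 = ((5/1132)v − 875/320356)(−1132v^3 − 1832v^2 − 19840v − 254400) + (−(29822845/80089)v^2 + (119291380/80089)v − 1192913800/80089)
  −1132v^3 − 1832v^2 − 19840v − 254400 = ((90660748/29822845)v + 101873208/5964569)(−(29822845/80089)v^2 + (119291380/80089)v − 1192913800/80089) + (0)
Last nonzero remainder: −(29822845/80089)v^2 + (119291380/80089)v − 1192913800/80089. Dividing through by −29822845/80089 gives the monic gcd v^2 − 4v + 40.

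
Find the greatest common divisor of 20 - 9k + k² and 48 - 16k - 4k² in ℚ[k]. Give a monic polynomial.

Apply the Euclidean algorithm:
  k² - 9k + 20 = (-1/4)(-4k² - 16k + 48) + (-13k + 32)
  -4k² - 16k + 48 = ((4/13)k + 336/169)(-13k + 32) + (-2640/169)
  -13k + 32 = ((2197/2640)k - 338/165)(-2640/169) + (0)
The last nonzero remainder is the constant -2640/169, so the polynomials are coprime and gcd = 1.

1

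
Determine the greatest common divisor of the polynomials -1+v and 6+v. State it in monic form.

1

Repeated division with remainder:
  v-1 = (v+6) + (-7)
  v+6 = (-(1/7)v-6/7)(-7) + (0)
The last nonzero remainder is the constant -7, so the polynomials are coprime and gcd = 1.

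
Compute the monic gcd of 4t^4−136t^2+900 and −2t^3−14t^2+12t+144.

t−3

Euclidean algorithm in ℚ[t]:
  4t^4−136t^2+900 = (−2t+14)(−2t^3−14t^2+12t+144) + (84t^2+120t−1116)
  −2t^3−14t^2+12t+144 = (−(1/42)t−13/98)(84t^2+120t−1116) + ((66/49)t−198/49)
  84t^2+120t−1116 = ((686/11)t+3038/11)((66/49)t−198/49) + (0)
Last nonzero remainder: (66/49)t−198/49. Dividing through by 66/49 gives the monic gcd t−3.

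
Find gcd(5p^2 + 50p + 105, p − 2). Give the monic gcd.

1

By polynomial division,
  5p^2 + 50p + 105 = (5p + 60)(p − 2) + (225)
  p − 2 = ((1/225)p − 2/225)(225) + (0)
The last nonzero remainder is the constant 225, so the polynomials are coprime and gcd = 1.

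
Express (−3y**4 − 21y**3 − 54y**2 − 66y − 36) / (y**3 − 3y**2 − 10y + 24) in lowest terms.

(−3y**3 − 12y**2 − 18y − 12)/(y**2 − 6y + 8)

Repeated division with remainder:
  −3y**4 − 21y**3 − 54y**2 − 66y − 36 = (−3y − 30)(y**3 − 3y**2 − 10y + 24) + (−174y**2 − 294y + 684)
  y**3 − 3y**2 − 10y + 24 = (−(1/174)y + 68/2523)(−174y**2 − 294y + 684) + ((1560/841)y + 4680/841)
  −174y**2 − 294y + 684 = (−(24389/260)y + 15979/130)((1560/841)y + 4680/841) + (0)
Last nonzero remainder: (1560/841)y + 4680/841. Dividing through by 1560/841 gives the monic gcd y + 3.
Cancel y + 3 from numerator and denominator to get the reduced form.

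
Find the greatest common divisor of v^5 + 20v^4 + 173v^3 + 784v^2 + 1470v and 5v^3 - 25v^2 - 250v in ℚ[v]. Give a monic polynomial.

v^2 + 5v

Euclidean algorithm in ℚ[v]:
  v^5 + 20v^4 + 173v^3 + 784v^2 + 1470v = ((1/5)v^2 + 5v + 348/5)(5v^3 - 25v^2 - 250v) + (3774v^2 + 18870v)
  5v^3 - 25v^2 - 250v = ((5/3774)v - 25/1887)(3774v^2 + 18870v) + (0)
Last nonzero remainder: 3774v^2 + 18870v. Dividing through by 3774 gives the monic gcd v^2 + 5v.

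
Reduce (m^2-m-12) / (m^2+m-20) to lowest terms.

(m+3)/(m+5)

Apply the Euclidean algorithm:
  m^2-m-12 = (m^2+m-20) + (-2m+8)
  m^2+m-20 = (-(1/2)m-5/2)(-2m+8) + (0)
Last nonzero remainder: -2m+8. Dividing through by -2 gives the monic gcd m-4.
Cancel m-4 from numerator and denominator to get the reduced form.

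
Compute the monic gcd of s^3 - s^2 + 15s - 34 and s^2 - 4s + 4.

Euclidean algorithm in ℚ[s]:
  s^3 - s^2 + 15s - 34 = (s + 3)(s^2 - 4s + 4) + (23s - 46)
  s^2 - 4s + 4 = ((1/23)s - 2/23)(23s - 46) + (0)
Last nonzero remainder: 23s - 46. Dividing through by 23 gives the monic gcd s - 2.

s - 2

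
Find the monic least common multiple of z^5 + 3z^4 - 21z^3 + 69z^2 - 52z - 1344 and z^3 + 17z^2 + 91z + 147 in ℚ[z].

z^6 + 10z^5 - 78z^3 + 431z^2 - 1708z - 9408

By polynomial division,
  z^5 + 3z^4 - 21z^3 + 69z^2 - 52z - 1344 = (z^2 - 14z + 126)(z^3 + 17z^2 + 91z + 147) + (-946z^2 - 9460z - 19866)
  z^3 + 17z^2 + 91z + 147 = (-(1/946)z - 7/946)(-946z^2 - 9460z - 19866) + (0)
Last nonzero remainder: -946z^2 - 9460z - 19866. Dividing through by -946 gives the monic gcd z^2 + 10z + 21.
Then lcm(f, g) = f·g / gcd(f, g); expanding and making the result monic gives the answer.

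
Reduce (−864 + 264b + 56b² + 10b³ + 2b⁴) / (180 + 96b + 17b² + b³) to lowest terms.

By polynomial division,
  2b⁴ + 10b³ + 56b² + 264b − 864 = (2b − 24)(b³ + 17b² + 96b + 180) + (272b² + 2208b + 3456)
  b³ + 17b² + 96b + 180 = ((1/272)b + 151/4624)(272b² + 2208b + 3456) + ((3234/289)b + 19404/289)
  272b² + 2208b + 3456 = ((39304/1617)b + 27744/539)((3234/289)b + 19404/289) + (0)
Last nonzero remainder: (3234/289)b + 19404/289. Dividing through by 3234/289 gives the monic gcd b + 6.
Cancel b + 6 from numerator and denominator to get the reduced form.

(−144 + 68b − 2b² + 2b³)/(30 + 11b + b²)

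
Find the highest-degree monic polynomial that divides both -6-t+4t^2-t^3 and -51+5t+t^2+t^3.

-3+t

Apply the Euclidean algorithm:
  -t^3+4t^2-t-6 = (-1)(t^3+t^2+5t-51) + (5t^2+4t-57)
  t^3+t^2+5t-51 = ((1/5)t+1/25)(5t^2+4t-57) + ((406/25)t-1218/25)
  5t^2+4t-57 = ((125/406)t+475/406)((406/25)t-1218/25) + (0)
Last nonzero remainder: (406/25)t-1218/25. Dividing through by 406/25 gives the monic gcd t-3.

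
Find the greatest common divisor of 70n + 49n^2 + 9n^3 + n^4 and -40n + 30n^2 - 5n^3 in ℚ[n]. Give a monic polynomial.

n

Apply the Euclidean algorithm:
  n^4 + 9n^3 + 49n^2 + 70n = (-(1/5)n - 3)(-5n^3 + 30n^2 - 40n) + (131n^2 - 50n)
  -5n^3 + 30n^2 - 40n = (-(5/131)n + 3680/17161)(131n^2 - 50n) + (-(502440/17161)n)
  131n^2 - 50n = (-(2248091/502440)n + 85805/50244)(-(502440/17161)n) + (0)
Last nonzero remainder: -(502440/17161)n. Dividing through by -502440/17161 gives the monic gcd n.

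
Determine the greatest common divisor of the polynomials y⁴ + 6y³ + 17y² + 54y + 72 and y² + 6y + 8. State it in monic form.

y² + 6y + 8

Apply the Euclidean algorithm:
  y⁴ + 6y³ + 17y² + 54y + 72 = (y² + 9)(y² + 6y + 8) + (0)
The last nonzero remainder y² + 6y + 8 is already monic.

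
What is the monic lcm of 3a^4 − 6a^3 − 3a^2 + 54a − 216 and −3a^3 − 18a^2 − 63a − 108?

a^6 + a^5 + 5a^4 − 9a^3 − 30a^2 − 864

By polynomial division,
  3a^4 − 6a^3 − 3a^2 + 54a − 216 = (−a + 8)(−3a^3 − 18a^2 − 63a − 108) + (78a^2 + 450a + 648)
  −3a^3 − 18a^2 − 63a − 108 = (−(1/26)a − 3/338)(78a^2 + 450a + 648) + (−(5760/169)a − 17280/169)
  78a^2 + 450a + 648 = (−(2197/960)a − 507/80)(−(5760/169)a − 17280/169) + (0)
Last nonzero remainder: −(5760/169)a − 17280/169. Dividing through by −5760/169 gives the monic gcd a + 3.
Then lcm(f, g) = f·g / gcd(f, g); expanding and making the result monic gives the answer.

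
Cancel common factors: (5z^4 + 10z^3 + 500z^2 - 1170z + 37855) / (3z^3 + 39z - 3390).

By polynomial division,
  5z^4 + 10z^3 + 500z^2 - 1170z + 37855 = ((5/3)z + 10/3)(3z^3 + 39z - 3390) + (435z^2 + 4350z + 49155)
  3z^3 + 39z - 3390 = ((1/145)z - 2/29)(435z^2 + 4350z + 49155) + (0)
Last nonzero remainder: 435z^2 + 4350z + 49155. Dividing through by 435 gives the monic gcd z^2 + 10z + 113.
Cancel z^2 + 10z + 113 from numerator and denominator to get the reduced form.

(5z^2 - 40z + 335)/(3z - 30)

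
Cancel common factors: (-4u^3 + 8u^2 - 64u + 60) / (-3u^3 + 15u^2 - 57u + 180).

Euclidean algorithm in ℚ[u]:
  -4u^3 + 8u^2 - 64u + 60 = (4/3)(-3u^3 + 15u^2 - 57u + 180) + (-12u^2 + 12u - 180)
  -3u^3 + 15u^2 - 57u + 180 = ((1/4)u - 1)(-12u^2 + 12u - 180) + (0)
Last nonzero remainder: -12u^2 + 12u - 180. Dividing through by -12 gives the monic gcd u^2 - u + 15.
Cancel u^2 - u + 15 from numerator and denominator to get the reduced form.

(4u - 4)/(3u - 12)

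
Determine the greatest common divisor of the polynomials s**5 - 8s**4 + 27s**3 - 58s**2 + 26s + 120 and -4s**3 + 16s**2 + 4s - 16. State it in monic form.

Repeated division with remainder:
  s**5 - 8s**4 + 27s**3 - 58s**2 + 26s + 120 = (-(1/4)s**2 + s - 3)(-4s**3 + 16s**2 + 4s - 16) + (-18s**2 + 54s + 72)
  -4s**3 + 16s**2 + 4s - 16 = ((2/9)s - 2/9)(-18s**2 + 54s + 72) + (0)
Last nonzero remainder: -18s**2 + 54s + 72. Dividing through by -18 gives the monic gcd s**2 - 3s - 4.

s**2 - 3s - 4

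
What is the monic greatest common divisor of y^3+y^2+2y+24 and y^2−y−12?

y+3

Apply the Euclidean algorithm:
  y^3+y^2+2y+24 = (y+2)(y^2−y−12) + (16y+48)
  y^2−y−12 = ((1/16)y−1/4)(16y+48) + (0)
Last nonzero remainder: 16y+48. Dividing through by 16 gives the monic gcd y+3.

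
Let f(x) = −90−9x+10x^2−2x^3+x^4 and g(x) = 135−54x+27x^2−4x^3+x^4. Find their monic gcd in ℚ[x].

Apply the Euclidean algorithm:
  x^4−2x^3+10x^2−9x−90 = (x^4−4x^3+27x^2−54x+135) + (2x^3−17x^2+45x−225)
  x^4−4x^3+27x^2−54x+135 = ((1/2)x+9/4)(2x^3−17x^2+45x−225) + ((171/4)x^2−(171/4)x+2565/4)
  2x^3−17x^2+45x−225 = ((8/171)x−20/57)((171/4)x^2−(171/4)x+2565/4) + (0)
Last nonzero remainder: (171/4)x^2−(171/4)x+2565/4. Dividing through by 171/4 gives the monic gcd x^2−x+15.

15−x+x^2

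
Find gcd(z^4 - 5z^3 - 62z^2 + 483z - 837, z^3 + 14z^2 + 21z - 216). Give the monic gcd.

Euclidean algorithm in ℚ[z]:
  z^4 - 5z^3 - 62z^2 + 483z - 837 = (z - 19)(z^3 + 14z^2 + 21z - 216) + (183z^2 + 1098z - 4941)
  z^3 + 14z^2 + 21z - 216 = ((1/183)z + 8/183)(183z^2 + 1098z - 4941) + (0)
Last nonzero remainder: 183z^2 + 1098z - 4941. Dividing through by 183 gives the monic gcd z^2 + 6z - 27.

z^2 + 6z - 27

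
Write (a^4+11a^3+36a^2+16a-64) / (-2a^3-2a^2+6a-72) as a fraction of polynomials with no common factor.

By polynomial division,
  a^4+11a^3+36a^2+16a-64 = (-(1/2)a-5)(-2a^3-2a^2+6a-72) + (29a^2+10a-424)
  -2a^3-2a^2+6a-72 = (-(2/29)a-38/841)(29a^2+10a-424) + (-(19166/841)a-76664/841)
  29a^2+10a-424 = (-(24389/19166)a+44573/9583)(-(19166/841)a-76664/841) + (0)
Last nonzero remainder: -(19166/841)a-76664/841. Dividing through by -19166/841 gives the monic gcd a+4.
Cancel a+4 from numerator and denominator to get the reduced form.

(-a^3-7a^2-8a+16)/(2a^2-6a+18)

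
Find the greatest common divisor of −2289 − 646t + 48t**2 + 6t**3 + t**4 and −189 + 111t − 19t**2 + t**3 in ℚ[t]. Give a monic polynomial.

Apply the Euclidean algorithm:
  t**4 + 6t**3 + 48t**2 − 646t − 2289 = (t + 25)(t**3 − 19t**2 + 111t − 189) + (412t**2 − 3232t + 2436)
  t**3 − 19t**2 + 111t − 189 = ((1/412)t − 1149/42436)(412t**2 − 3232t + 2436) + ((186480/10609)t − 1305360/10609)
  412t**2 − 3232t + 2436 = ((1092727/46620)t − 307661/15540)((186480/10609)t − 1305360/10609) + (0)
Last nonzero remainder: (186480/10609)t − 1305360/10609. Dividing through by 186480/10609 gives the monic gcd t − 7.

−7 + t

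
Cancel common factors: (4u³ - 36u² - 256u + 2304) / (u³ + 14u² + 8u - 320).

By polynomial division,
  4u³ - 36u² - 256u + 2304 = (4)(u³ + 14u² + 8u - 320) + (-92u² - 288u + 3584)
  u³ + 14u² + 8u - 320 = (-(1/92)u - 125/1058)(-92u² - 288u + 3584) + ((6840/529)u + 54720/529)
  -92u² - 288u + 3584 = (-(12167/1710)u + 29624/855)((6840/529)u + 54720/529) + (0)
Last nonzero remainder: (6840/529)u + 54720/529. Dividing through by 6840/529 gives the monic gcd u + 8.
Cancel u + 8 from numerator and denominator to get the reduced form.

(4u² - 68u + 288)/(u² + 6u - 40)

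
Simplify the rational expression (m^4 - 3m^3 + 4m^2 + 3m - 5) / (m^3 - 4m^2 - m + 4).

Repeated division with remainder:
  m^4 - 3m^3 + 4m^2 + 3m - 5 = (m + 1)(m^3 - 4m^2 - m + 4) + (9m^2 - 9)
  m^3 - 4m^2 - m + 4 = ((1/9)m - 4/9)(9m^2 - 9) + (0)
Last nonzero remainder: 9m^2 - 9. Dividing through by 9 gives the monic gcd m^2 - 1.
Cancel m^2 - 1 from numerator and denominator to get the reduced form.

(m^2 - 3m + 5)/(m - 4)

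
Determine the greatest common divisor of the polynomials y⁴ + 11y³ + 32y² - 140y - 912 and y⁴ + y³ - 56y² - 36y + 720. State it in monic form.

Apply the Euclidean algorithm:
  y⁴ + 11y³ + 32y² - 140y - 912 = (y⁴ + y³ - 56y² - 36y + 720) + (10y³ + 88y² - 104y - 1632)
  y⁴ + y³ - 56y² - 36y + 720 = ((1/10)y - 39/50)(10y³ + 88y² - 104y - 1632) + ((576/25)y² + (1152/25)y - 13824/25)
  10y³ + 88y² - 104y - 1632 = ((125/288)y + 425/144)((576/25)y² + (1152/25)y - 13824/25) + (0)
Last nonzero remainder: (576/25)y² + (1152/25)y - 13824/25. Dividing through by 576/25 gives the monic gcd y² + 2y - 24.

y² + 2y - 24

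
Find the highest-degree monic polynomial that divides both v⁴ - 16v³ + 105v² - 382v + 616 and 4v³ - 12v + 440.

v² - 5v + 22

By polynomial division,
  v⁴ - 16v³ + 105v² - 382v + 616 = ((1/4)v - 4)(4v³ - 12v + 440) + (108v² - 540v + 2376)
  4v³ - 12v + 440 = ((1/27)v + 5/27)(108v² - 540v + 2376) + (0)
Last nonzero remainder: 108v² - 540v + 2376. Dividing through by 108 gives the monic gcd v² - 5v + 22.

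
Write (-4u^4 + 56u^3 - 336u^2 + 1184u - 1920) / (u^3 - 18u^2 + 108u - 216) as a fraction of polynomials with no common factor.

Repeated division with remainder:
  -4u^4 + 56u^3 - 336u^2 + 1184u - 1920 = (-4u - 16)(u^3 - 18u^2 + 108u - 216) + (-192u^2 + 2048u - 5376)
  u^3 - 18u^2 + 108u - 216 = (-(1/192)u + 11/288)(-192u^2 + 2048u - 5376) + ((16/9)u - 32/3)
  -192u^2 + 2048u - 5376 = (-108u + 504)((16/9)u - 32/3) + (0)
Last nonzero remainder: (16/9)u - 32/3. Dividing through by 16/9 gives the monic gcd u - 6.
Cancel u - 6 from numerator and denominator to get the reduced form.

(-4u^3 + 32u^2 - 144u + 320)/(u^2 - 12u + 36)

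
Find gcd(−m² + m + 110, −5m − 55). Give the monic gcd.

1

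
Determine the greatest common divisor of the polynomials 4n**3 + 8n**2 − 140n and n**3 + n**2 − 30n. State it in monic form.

Apply the Euclidean algorithm:
  4n**3 + 8n**2 − 140n = (4)(n**3 + n**2 − 30n) + (4n**2 − 20n)
  n**3 + n**2 − 30n = ((1/4)n + 3/2)(4n**2 − 20n) + (0)
Last nonzero remainder: 4n**2 − 20n. Dividing through by 4 gives the monic gcd n**2 − 5n.

n**2 − 5n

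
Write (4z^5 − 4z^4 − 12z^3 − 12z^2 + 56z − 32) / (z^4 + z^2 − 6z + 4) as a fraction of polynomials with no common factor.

(4z^3 + 4z^2 − 8z − 32)/(z^2 + 2z + 4)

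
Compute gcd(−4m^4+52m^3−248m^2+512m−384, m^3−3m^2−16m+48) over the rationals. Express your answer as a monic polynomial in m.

m^2−7m+12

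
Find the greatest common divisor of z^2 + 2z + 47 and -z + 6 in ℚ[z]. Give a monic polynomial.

1

Repeated division with remainder:
  z^2 + 2z + 47 = (-z - 8)(-z + 6) + (95)
  -z + 6 = (-(1/95)z + 6/95)(95) + (0)
The last nonzero remainder is the constant 95, so the polynomials are coprime and gcd = 1.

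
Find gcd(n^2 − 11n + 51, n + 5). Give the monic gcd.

1

By polynomial division,
  n^2 − 11n + 51 = (n − 16)(n + 5) + (131)
  n + 5 = ((1/131)n + 5/131)(131) + (0)
The last nonzero remainder is the constant 131, so the polynomials are coprime and gcd = 1.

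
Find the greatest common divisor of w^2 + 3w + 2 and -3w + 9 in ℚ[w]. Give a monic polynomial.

1

Repeated division with remainder:
  w^2 + 3w + 2 = (-(1/3)w - 2)(-3w + 9) + (20)
  -3w + 9 = (-(3/20)w + 9/20)(20) + (0)
The last nonzero remainder is the constant 20, so the polynomials are coprime and gcd = 1.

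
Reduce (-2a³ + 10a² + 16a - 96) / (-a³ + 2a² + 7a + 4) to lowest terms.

Apply the Euclidean algorithm:
  -2a³ + 10a² + 16a - 96 = (2)(-a³ + 2a² + 7a + 4) + (6a² + 2a - 104)
  -a³ + 2a² + 7a + 4 = (-(1/6)a + 7/18)(6a² + 2a - 104) + (-(100/9)a + 400/9)
  6a² + 2a - 104 = (-(27/50)a - 117/50)(-(100/9)a + 400/9) + (0)
Last nonzero remainder: -(100/9)a + 400/9. Dividing through by -100/9 gives the monic gcd a - 4.
Cancel a - 4 from numerator and denominator to get the reduced form.

(2a² - 2a - 24)/(a² + 2a + 1)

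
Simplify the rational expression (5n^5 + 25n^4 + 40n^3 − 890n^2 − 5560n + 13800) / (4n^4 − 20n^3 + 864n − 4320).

(5n^3 + 20n^2 + 170n − 460)/(4n^2 − 24n + 144)

Repeated division with remainder:
  5n^5 + 25n^4 + 40n^3 − 890n^2 − 5560n + 13800 = ((5/4)n + 25/2)(4n^4 − 20n^3 + 864n − 4320) + (290n^3 − 1970n^2 − 10960n + 67800)
  4n^4 − 20n^3 + 864n − 4320 = ((2/145)n + 104/4205)(290n^3 − 1970n^2 − 10960n + 67800) + ((168112/841)n^2 + (168112/841)n − 5043360/841)
  290n^3 − 1970n^2 − 10960n + 67800 = ((121945/84056)n − 475165/42028)((168112/841)n^2 + (168112/841)n − 5043360/841) + (0)
Last nonzero remainder: (168112/841)n^2 + (168112/841)n − 5043360/841. Dividing through by 168112/841 gives the monic gcd n^2 + n − 30.
Cancel n^2 + n − 30 from numerator and denominator to get the reduced form.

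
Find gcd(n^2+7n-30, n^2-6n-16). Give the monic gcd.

Euclidean algorithm in ℚ[n]:
  n^2+7n-30 = (n^2-6n-16) + (13n-14)
  n^2-6n-16 = ((1/13)n-64/169)(13n-14) + (-3600/169)
  13n-14 = (-(2197/3600)n+1183/1800)(-3600/169) + (0)
The last nonzero remainder is the constant -3600/169, so the polynomials are coprime and gcd = 1.

1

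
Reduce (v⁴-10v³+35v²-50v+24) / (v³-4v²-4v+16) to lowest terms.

(v²-4v+3)/(v+2)

By polynomial division,
  v⁴-10v³+35v²-50v+24 = (v-6)(v³-4v²-4v+16) + (15v²-90v+120)
  v³-4v²-4v+16 = ((1/15)v+2/15)(15v²-90v+120) + (0)
Last nonzero remainder: 15v²-90v+120. Dividing through by 15 gives the monic gcd v²-6v+8.
Cancel v²-6v+8 from numerator and denominator to get the reduced form.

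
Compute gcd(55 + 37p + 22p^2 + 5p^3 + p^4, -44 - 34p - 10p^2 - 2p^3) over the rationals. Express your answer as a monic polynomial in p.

Repeated division with remainder:
  p^4 + 5p^3 + 22p^2 + 37p + 55 = (-(1/2)p)(-2p^3 - 10p^2 - 34p - 44) + (5p^2 + 15p + 55)
  -2p^3 - 10p^2 - 34p - 44 = (-(2/5)p - 4/5)(5p^2 + 15p + 55) + (0)
Last nonzero remainder: 5p^2 + 15p + 55. Dividing through by 5 gives the monic gcd p^2 + 3p + 11.

11 + 3p + p^2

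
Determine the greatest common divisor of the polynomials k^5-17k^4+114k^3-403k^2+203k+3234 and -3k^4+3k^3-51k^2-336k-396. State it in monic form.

k^3-3k^2+23k+66

Repeated division with remainder:
  k^5-17k^4+114k^3-403k^2+203k+3234 = (-(1/3)k+16/3)(-3k^4+3k^3-51k^2-336k-396) + (81k^3-243k^2+1863k+5346)
  -3k^4+3k^3-51k^2-336k-396 = (-(1/27)k-2/27)(81k^3-243k^2+1863k+5346) + (0)
Last nonzero remainder: 81k^3-243k^2+1863k+5346. Dividing through by 81 gives the monic gcd k^3-3k^2+23k+66.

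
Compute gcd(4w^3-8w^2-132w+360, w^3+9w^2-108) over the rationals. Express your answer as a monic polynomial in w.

w^2+3w-18

By polynomial division,
  4w^3-8w^2-132w+360 = (4)(w^3+9w^2-108) + (-44w^2-132w+792)
  w^3+9w^2-108 = (-(1/44)w-3/22)(-44w^2-132w+792) + (0)
Last nonzero remainder: -44w^2-132w+792. Dividing through by -44 gives the monic gcd w^2+3w-18.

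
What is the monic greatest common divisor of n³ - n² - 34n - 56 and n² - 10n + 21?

n - 7

Euclidean algorithm in ℚ[n]:
  n³ - n² - 34n - 56 = (n + 9)(n² - 10n + 21) + (35n - 245)
  n² - 10n + 21 = ((1/35)n - 3/35)(35n - 245) + (0)
Last nonzero remainder: 35n - 245. Dividing through by 35 gives the monic gcd n - 7.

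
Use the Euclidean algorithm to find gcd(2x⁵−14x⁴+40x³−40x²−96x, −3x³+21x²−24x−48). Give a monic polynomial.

Repeated division with remainder:
  2x⁵−14x⁴+40x³−40x²−96x = (−(2/3)x²−8)(−3x³+21x²−24x−48) + (96x²−288x−384)
  −3x³+21x²−24x−48 = (−(1/32)x+1/8)(96x²−288x−384) + (0)
Last nonzero remainder: 96x²−288x−384. Dividing through by 96 gives the monic gcd x²−3x−4.

x²−3x−4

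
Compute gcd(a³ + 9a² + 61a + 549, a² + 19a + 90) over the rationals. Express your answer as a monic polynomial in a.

a + 9

Repeated division with remainder:
  a³ + 9a² + 61a + 549 = (a − 10)(a² + 19a + 90) + (161a + 1449)
  a² + 19a + 90 = ((1/161)a + 10/161)(161a + 1449) + (0)
Last nonzero remainder: 161a + 1449. Dividing through by 161 gives the monic gcd a + 9.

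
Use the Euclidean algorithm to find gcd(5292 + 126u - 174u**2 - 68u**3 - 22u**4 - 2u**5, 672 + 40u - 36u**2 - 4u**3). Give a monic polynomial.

42 + 13u + u**2

Apply the Euclidean algorithm:
  -2u**5 - 22u**4 - 68u**3 - 174u**2 + 126u + 5292 = ((1/2)u**2 + u + 13)(-4u**3 - 36u**2 + 40u + 672) + (-82u**2 - 1066u - 3444)
  -4u**3 - 36u**2 + 40u + 672 = ((2/41)u - 8/41)(-82u**2 - 1066u - 3444) + (0)
Last nonzero remainder: -82u**2 - 1066u - 3444. Dividing through by -82 gives the monic gcd u**2 + 13u + 42.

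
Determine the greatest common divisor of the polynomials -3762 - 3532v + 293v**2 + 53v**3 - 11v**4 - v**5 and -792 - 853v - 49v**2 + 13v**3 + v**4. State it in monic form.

Repeated division with remainder:
  -v**5 - 11v**4 + 53v**3 + 293v**2 - 3532v - 3762 = (-v + 2)(v**4 + 13v**3 - 49v**2 - 853v - 792) + (-22v**3 - 462v**2 - 2618v - 2178)
  v**4 + 13v**3 - 49v**2 - 853v - 792 = (-(1/22)v + 4/11)(-22v**3 - 462v**2 - 2618v - 2178) + (0)
Last nonzero remainder: -22v**3 - 462v**2 - 2618v - 2178. Dividing through by -22 gives the monic gcd v**3 + 21v**2 + 119v + 99.

99 + 119v + 21v**2 + v**3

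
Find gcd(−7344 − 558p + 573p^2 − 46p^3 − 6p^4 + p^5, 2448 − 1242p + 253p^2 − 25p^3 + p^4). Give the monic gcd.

Euclidean algorithm in ℚ[p]:
  p^5 − 6p^4 − 46p^3 + 573p^2 − 558p − 7344 = (p + 19)(p^4 − 25p^3 + 253p^2 − 1242p + 2448) + (176p^3 − 2992p^2 + 20592p − 53856)
  p^4 − 25p^3 + 253p^2 − 1242p + 2448 = ((1/176)p − 1/22)(176p^3 − 2992p^2 + 20592p − 53856) + (0)
Last nonzero remainder: 176p^3 − 2992p^2 + 20592p − 53856. Dividing through by 176 gives the monic gcd p^3 − 17p^2 + 117p − 306.

−306 + 117p − 17p^2 + p^3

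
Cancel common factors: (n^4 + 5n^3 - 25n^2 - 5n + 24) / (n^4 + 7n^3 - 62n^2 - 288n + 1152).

Apply the Euclidean algorithm:
  n^4 + 5n^3 - 25n^2 - 5n + 24 = (n^4 + 7n^3 - 62n^2 - 288n + 1152) + (-2n^3 + 37n^2 + 283n - 1128)
  n^4 + 7n^3 - 62n^2 - 288n + 1152 = (-(1/2)n - 51/4)(-2n^3 + 37n^2 + 283n - 1128) + ((2205/4)n^2 + (11025/4)n - 13230)
  -2n^3 + 37n^2 + 283n - 1128 = (-(8/2205)n + 188/2205)((2205/4)n^2 + (11025/4)n - 13230) + (0)
Last nonzero remainder: (2205/4)n^2 + (11025/4)n - 13230. Dividing through by 2205/4 gives the monic gcd n^2 + 5n - 24.
Cancel n^2 + 5n - 24 from numerator and denominator to get the reduced form.

(n^2 - 1)/(n^2 + 2n - 48)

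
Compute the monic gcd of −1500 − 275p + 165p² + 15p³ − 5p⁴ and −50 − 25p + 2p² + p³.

−5 + p

Euclidean algorithm in ℚ[p]:
  −5p⁴ + 15p³ + 165p² − 275p − 1500 = (−5p + 25)(p³ + 2p² − 25p − 50) + (−10p² + 100p − 250)
  p³ + 2p² − 25p − 50 = (−(1/10)p − 6/5)(−10p² + 100p − 250) + (70p − 350)
  −10p² + 100p − 250 = (−(1/7)p + 5/7)(70p − 350) + (0)
Last nonzero remainder: 70p − 350. Dividing through by 70 gives the monic gcd p − 5.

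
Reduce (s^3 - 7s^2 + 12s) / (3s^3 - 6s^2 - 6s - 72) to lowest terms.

(s^2 - 3s)/(3s^2 + 6s + 18)

Euclidean algorithm in ℚ[s]:
  s^3 - 7s^2 + 12s = (1/3)(3s^3 - 6s^2 - 6s - 72) + (-5s^2 + 14s + 24)
  3s^3 - 6s^2 - 6s - 72 = (-(3/5)s - 12/25)(-5s^2 + 14s + 24) + ((378/25)s - 1512/25)
  -5s^2 + 14s + 24 = (-(125/378)s - 25/63)((378/25)s - 1512/25) + (0)
Last nonzero remainder: (378/25)s - 1512/25. Dividing through by 378/25 gives the monic gcd s - 4.
Cancel s - 4 from numerator and denominator to get the reduced form.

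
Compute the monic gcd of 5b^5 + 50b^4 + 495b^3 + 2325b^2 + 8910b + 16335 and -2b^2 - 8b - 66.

b^2 + 4b + 33

Euclidean algorithm in ℚ[b]:
  5b^5 + 50b^4 + 495b^3 + 2325b^2 + 8910b + 16335 = (-(5/2)b^3 - 15b^2 - 105b - 495/2)(-2b^2 - 8b - 66) + (0)
Last nonzero remainder: -2b^2 - 8b - 66. Dividing through by -2 gives the monic gcd b^2 + 4b + 33.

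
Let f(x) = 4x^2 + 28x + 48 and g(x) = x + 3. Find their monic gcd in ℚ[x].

x + 3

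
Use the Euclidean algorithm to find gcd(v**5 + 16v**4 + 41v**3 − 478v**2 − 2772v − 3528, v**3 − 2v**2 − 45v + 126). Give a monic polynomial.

v**2 + v − 42

By polynomial division,
  v**5 + 16v**4 + 41v**3 − 478v**2 − 2772v − 3528 = (v**2 + 18v + 122)(v**3 − 2v**2 − 45v + 126) + (450v**2 + 450v − 18900)
  v**3 − 2v**2 − 45v + 126 = ((1/450)v − 1/150)(450v**2 + 450v − 18900) + (0)
Last nonzero remainder: 450v**2 + 450v − 18900. Dividing through by 450 gives the monic gcd v**2 + v − 42.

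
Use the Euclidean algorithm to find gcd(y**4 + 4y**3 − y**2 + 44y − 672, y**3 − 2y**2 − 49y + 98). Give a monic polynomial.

Repeated division with remainder:
  y**4 + 4y**3 − y**2 + 44y − 672 = (y + 6)(y**3 − 2y**2 − 49y + 98) + (60y**2 + 240y − 1260)
  y**3 − 2y**2 − 49y + 98 = ((1/60)y − 1/10)(60y**2 + 240y − 1260) + (−4y − 28)
  60y**2 + 240y − 1260 = (−15y + 45)(−4y − 28) + (0)
Last nonzero remainder: −4y − 28. Dividing through by −4 gives the monic gcd y + 7.

y + 7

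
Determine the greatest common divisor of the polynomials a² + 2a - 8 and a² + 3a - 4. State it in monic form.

a + 4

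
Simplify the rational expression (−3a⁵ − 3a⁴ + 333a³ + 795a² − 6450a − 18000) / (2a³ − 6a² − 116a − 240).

By polynomial division,
  −3a⁵ − 3a⁴ + 333a³ + 795a² − 6450a − 18000 = (−(3/2)a² − 6a + 123/2)(2a³ − 6a² − 116a − 240) + (108a² − 756a − 3240)
  2a³ − 6a² − 116a − 240 = ((1/54)a + 2/27)(108a² − 756a − 3240) + (0)
Last nonzero remainder: 108a² − 756a − 3240. Dividing through by 108 gives the monic gcd a² − 7a − 30.
Cancel a² − 7a − 30 from numerator and denominator to get the reduced form.

(−3a³ − 24a² + 75a + 600)/(2a + 8)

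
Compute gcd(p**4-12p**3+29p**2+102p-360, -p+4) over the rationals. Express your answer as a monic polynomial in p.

p-4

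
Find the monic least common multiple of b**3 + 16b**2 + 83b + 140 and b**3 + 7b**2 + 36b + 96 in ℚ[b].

b**5 + 19b**4 + 155b**3 + 773b**2 + 2412b + 3360

By polynomial division,
  b**3 + 16b**2 + 83b + 140 = (b**3 + 7b**2 + 36b + 96) + (9b**2 + 47b + 44)
  b**3 + 7b**2 + 36b + 96 = ((1/9)b + 16/81)(9b**2 + 47b + 44) + ((1768/81)b + 7072/81)
  9b**2 + 47b + 44 = ((729/1768)b + 891/1768)((1768/81)b + 7072/81) + (0)
Last nonzero remainder: (1768/81)b + 7072/81. Dividing through by 1768/81 gives the monic gcd b + 4.
Then lcm(f, g) = f·g / gcd(f, g); expanding and making the result monic gives the answer.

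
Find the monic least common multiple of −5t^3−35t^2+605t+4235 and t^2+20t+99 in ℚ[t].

Repeated division with remainder:
  −5t^3−35t^2+605t+4235 = (−5t+65)(t^2+20t+99) + (−200t−2200)
  t^2+20t+99 = (−(1/200)t−9/200)(−200t−2200) + (0)
Last nonzero remainder: −200t−2200. Dividing through by −200 gives the monic gcd t+11.
Then lcm(f, g) = f·g / gcd(f, g); expanding and making the result monic gives the answer.

t^4+16t^3−58t^2−1936t−7623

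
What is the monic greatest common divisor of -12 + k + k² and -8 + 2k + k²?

Repeated division with remainder:
  k² + k - 12 = (k² + 2k - 8) + (-k - 4)
  k² + 2k - 8 = (-k + 2)(-k - 4) + (0)
Last nonzero remainder: -k - 4. Dividing through by -1 gives the monic gcd k + 4.

4 + k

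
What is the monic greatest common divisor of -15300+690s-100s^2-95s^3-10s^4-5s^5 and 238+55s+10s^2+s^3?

34+3s+s^2

Repeated division with remainder:
  -5s^5-10s^4-95s^3-100s^2+690s-15300 = (-5s^2+40s-220)(s^3+10s^2+55s+238) + (1090s^2+3270s+37060)
  s^3+10s^2+55s+238 = ((1/1090)s+7/1090)(1090s^2+3270s+37060) + (0)
Last nonzero remainder: 1090s^2+3270s+37060. Dividing through by 1090 gives the monic gcd s^2+3s+34.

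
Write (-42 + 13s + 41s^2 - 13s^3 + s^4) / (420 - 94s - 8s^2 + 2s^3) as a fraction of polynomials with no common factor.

Repeated division with remainder:
  s^4 - 13s^3 + 41s^2 + 13s - 42 = ((1/2)s - 9/2)(2s^3 - 8s^2 - 94s + 420) + (52s^2 - 620s + 1848)
  2s^3 - 8s^2 - 94s + 420 = ((1/26)s + 103/338)(52s^2 - 620s + 1848) + ((4032/169)s - 24192/169)
  52s^2 - 620s + 1848 = ((2197/1008)s - 1859/144)((4032/169)s - 24192/169) + (0)
Last nonzero remainder: (4032/169)s - 24192/169. Dividing through by 4032/169 gives the monic gcd s - 6.
Cancel s - 6 from numerator and denominator to get the reduced form.

(7 - s - 7s^2 + s^3)/(-70 + 4s + 2s^2)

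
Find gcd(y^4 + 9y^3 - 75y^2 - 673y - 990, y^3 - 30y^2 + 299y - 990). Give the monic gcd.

y - 9

Repeated division with remainder:
  y^4 + 9y^3 - 75y^2 - 673y - 990 = (y + 39)(y^3 - 30y^2 + 299y - 990) + (796y^2 - 11344y + 37620)
  y^3 - 30y^2 + 299y - 990 = ((1/796)y - 1567/79202)(796y^2 - 11344y + 37620) + ((1081080/39601)y - 9729720/39601)
  796y^2 - 11344y + 37620 = ((7880599/270270)y - 752419/4914)((1081080/39601)y - 9729720/39601) + (0)
Last nonzero remainder: (1081080/39601)y - 9729720/39601. Dividing through by 1081080/39601 gives the monic gcd y - 9.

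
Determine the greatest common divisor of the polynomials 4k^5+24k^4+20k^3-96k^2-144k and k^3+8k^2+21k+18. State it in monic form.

Euclidean algorithm in ℚ[k]:
  4k^5+24k^4+20k^3-96k^2-144k = (4k^2-8k)(k^3+8k^2+21k+18) + (0)
The last nonzero remainder k^3+8k^2+21k+18 is already monic.

k^3+8k^2+21k+18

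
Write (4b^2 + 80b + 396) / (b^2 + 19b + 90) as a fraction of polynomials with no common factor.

Apply the Euclidean algorithm:
  4b^2 + 80b + 396 = (4)(b^2 + 19b + 90) + (4b + 36)
  b^2 + 19b + 90 = ((1/4)b + 5/2)(4b + 36) + (0)
Last nonzero remainder: 4b + 36. Dividing through by 4 gives the monic gcd b + 9.
Cancel b + 9 from numerator and denominator to get the reduced form.

(4b + 44)/(b + 10)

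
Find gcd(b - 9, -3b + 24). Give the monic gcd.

Apply the Euclidean algorithm:
  b - 9 = (-1/3)(-3b + 24) + (-1)
  -3b + 24 = (3b - 24)(-1) + (0)
The last nonzero remainder is the constant -1, so the polynomials are coprime and gcd = 1.

1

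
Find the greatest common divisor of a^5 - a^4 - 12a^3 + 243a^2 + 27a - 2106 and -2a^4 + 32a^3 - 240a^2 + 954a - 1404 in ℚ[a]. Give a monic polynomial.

Apply the Euclidean algorithm:
  a^5 - a^4 - 12a^3 + 243a^2 + 27a - 2106 = (-(1/2)a - 15/2)(-2a^4 + 32a^3 - 240a^2 + 954a - 1404) + (108a^3 - 1080a^2 + 6480a - 12636)
  -2a^4 + 32a^3 - 240a^2 + 954a - 1404 = (-(1/54)a + 1/9)(108a^3 - 1080a^2 + 6480a - 12636) + (0)
Last nonzero remainder: 108a^3 - 1080a^2 + 6480a - 12636. Dividing through by 108 gives the monic gcd a^3 - 10a^2 + 60a - 117.

a^3 - 10a^2 + 60a - 117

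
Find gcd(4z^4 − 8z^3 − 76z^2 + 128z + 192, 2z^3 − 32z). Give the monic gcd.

z^2 − 16

Repeated division with remainder:
  4z^4 − 8z^3 − 76z^2 + 128z + 192 = (2z − 4)(2z^3 − 32z) + (−12z^2 + 192)
  2z^3 − 32z = (−(1/6)z)(−12z^2 + 192) + (0)
Last nonzero remainder: −12z^2 + 192. Dividing through by −12 gives the monic gcd z^2 − 16.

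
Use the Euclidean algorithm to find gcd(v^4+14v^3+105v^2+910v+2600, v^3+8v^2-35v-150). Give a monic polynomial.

Repeated division with remainder:
  v^4+14v^3+105v^2+910v+2600 = (v+6)(v^3+8v^2-35v-150) + (92v^2+1270v+3500)
  v^3+8v^2-35v-150 = ((1/92)v-267/4232)(92v^2+1270v+3500) + ((14985/2116)v+74925/1058)
  92v^2+1270v+3500 = ((194672/14985)v+148120/2997)((14985/2116)v+74925/1058) + (0)
Last nonzero remainder: (14985/2116)v+74925/1058. Dividing through by 14985/2116 gives the monic gcd v+10.

v+10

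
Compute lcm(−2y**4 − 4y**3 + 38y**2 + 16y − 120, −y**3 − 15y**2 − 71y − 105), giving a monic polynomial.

y**6 + 12y**5 + 22y**4 − 156y**3 − 419y**2 + 432y + 1260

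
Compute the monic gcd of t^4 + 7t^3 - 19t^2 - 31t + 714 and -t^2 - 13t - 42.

t^2 + 13t + 42

By polynomial division,
  t^4 + 7t^3 - 19t^2 - 31t + 714 = (-t^2 + 6t - 17)(-t^2 - 13t - 42) + (0)
Last nonzero remainder: -t^2 - 13t - 42. Dividing through by -1 gives the monic gcd t^2 + 13t + 42.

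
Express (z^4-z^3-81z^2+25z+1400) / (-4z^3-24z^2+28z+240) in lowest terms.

(-z^3+6z^2+51z-280)/(4z^2+4z-48)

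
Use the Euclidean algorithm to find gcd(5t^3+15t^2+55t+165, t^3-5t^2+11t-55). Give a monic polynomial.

Apply the Euclidean algorithm:
  5t^3+15t^2+55t+165 = (5)(t^3-5t^2+11t-55) + (40t^2+440)
  t^3-5t^2+11t-55 = ((1/40)t-1/8)(40t^2+440) + (0)
Last nonzero remainder: 40t^2+440. Dividing through by 40 gives the monic gcd t^2+11.

t^2+11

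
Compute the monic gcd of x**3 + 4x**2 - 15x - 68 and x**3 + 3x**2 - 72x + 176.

Apply the Euclidean algorithm:
  x**3 + 4x**2 - 15x - 68 = (x**3 + 3x**2 - 72x + 176) + (x**2 + 57x - 244)
  x**3 + 3x**2 - 72x + 176 = (x - 54)(x**2 + 57x - 244) + (3250x - 13000)
  x**2 + 57x - 244 = ((1/3250)x + 61/3250)(3250x - 13000) + (0)
Last nonzero remainder: 3250x - 13000. Dividing through by 3250 gives the monic gcd x - 4.

x - 4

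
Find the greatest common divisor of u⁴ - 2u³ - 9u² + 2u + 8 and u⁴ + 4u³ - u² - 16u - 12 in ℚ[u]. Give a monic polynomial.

By polynomial division,
  u⁴ - 2u³ - 9u² + 2u + 8 = (u⁴ + 4u³ - u² - 16u - 12) + (-6u³ - 8u² + 18u + 20)
  u⁴ + 4u³ - u² - 16u - 12 = (-(1/6)u - 4/9)(-6u³ - 8u² + 18u + 20) + (-(14/9)u² - (14/3)u - 28/9)
  -6u³ - 8u² + 18u + 20 = ((27/7)u - 45/7)(-(14/9)u² - (14/3)u - 28/9) + (0)
Last nonzero remainder: -(14/9)u² - (14/3)u - 28/9. Dividing through by -14/9 gives the monic gcd u² + 3u + 2.

u² + 3u + 2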